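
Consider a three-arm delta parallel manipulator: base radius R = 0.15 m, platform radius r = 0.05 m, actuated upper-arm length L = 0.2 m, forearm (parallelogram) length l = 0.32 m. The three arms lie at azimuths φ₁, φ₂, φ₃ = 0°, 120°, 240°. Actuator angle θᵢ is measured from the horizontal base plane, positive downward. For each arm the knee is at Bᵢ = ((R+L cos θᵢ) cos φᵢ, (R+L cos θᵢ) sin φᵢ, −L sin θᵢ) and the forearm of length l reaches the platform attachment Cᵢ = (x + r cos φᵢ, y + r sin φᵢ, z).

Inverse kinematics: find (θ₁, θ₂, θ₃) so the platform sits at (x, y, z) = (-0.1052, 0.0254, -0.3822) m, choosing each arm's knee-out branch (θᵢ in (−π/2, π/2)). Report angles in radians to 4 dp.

θ₁ = 1.3090, θ₂ = 0.6980, θ₃ = 0.8727

φ1=0.0° → target in arm frame (-0.1052, 0.0254)
  A cos θ + B sin θ = C:  0.2052·cos θ + -0.3822·sin θ = -0.3161
  θ1 = atan2(B,A) + arccos(C/0.4338) = 1.3090
rotate P by −φ2: (0.0746, 0.0784, -0.3822)
  A=0.0254, B=-0.3822, C=(l²−L²−A²−y'²−z²)/(2L)=-0.2262
  γ=atan2(-0.3822,0.0254)=-1.5044;  ψ=arccos(-0.5905)=2.2024;  θ2=γ+ψ≈0.6980
arm 3 (φ=240.0°): x'=0.0306, y'=-0.1038
  e−x'=0.0694;  (l²−L²−(e−x')²−y'²−z²)/2L = -0.2482
  γ=atan2(-0.3822,0.0694)=-1.3912;  ψ=arccos(-0.6389)=2.2638;  θ3=γ+ψ≈0.8727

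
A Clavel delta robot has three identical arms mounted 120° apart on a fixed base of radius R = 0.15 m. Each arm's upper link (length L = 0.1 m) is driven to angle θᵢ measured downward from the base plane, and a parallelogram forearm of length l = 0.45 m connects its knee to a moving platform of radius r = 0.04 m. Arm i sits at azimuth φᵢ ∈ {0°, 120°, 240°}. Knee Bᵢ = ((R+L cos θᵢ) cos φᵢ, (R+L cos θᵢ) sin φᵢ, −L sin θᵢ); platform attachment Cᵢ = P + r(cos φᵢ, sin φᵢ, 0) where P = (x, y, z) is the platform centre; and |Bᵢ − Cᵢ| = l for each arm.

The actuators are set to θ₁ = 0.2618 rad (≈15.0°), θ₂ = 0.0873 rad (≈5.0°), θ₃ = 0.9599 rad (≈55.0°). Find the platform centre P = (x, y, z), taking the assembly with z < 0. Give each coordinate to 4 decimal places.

φ1=0.0°: virtual centre (0.2066, 0.0000, -0.0259), radius l
arm 2 at φ=120.0°: ρ2 = 0.2096;  centre 2 = (-0.1048, 0.1815, -0.0087)
centre 3 = (0.1674·cos240.0°, 0.1674·sin240.0°, -0.0819) = (-0.0837, -0.1449, -0.0819)
subtract pairs → two planes through P
linear system: -0.6228x+0.3631y = 0.0007−0.0343z; -0.5805x+-0.2899y = -0.0086−-0.1121z
Cramer: x(z) = 0.0075-0.0785z;  y(z) = 0.0147-0.2293z
quadratic in z: (1.0587)z²+(0.0763)z+(-0.1620)=0, √Δ=0.8317 → z ∈ {-0.4288, 0.3568}; z = -0.4288 (taking z<0)
x = 0.0412, y = 0.1130

(0.0412, 0.1130, -0.4288)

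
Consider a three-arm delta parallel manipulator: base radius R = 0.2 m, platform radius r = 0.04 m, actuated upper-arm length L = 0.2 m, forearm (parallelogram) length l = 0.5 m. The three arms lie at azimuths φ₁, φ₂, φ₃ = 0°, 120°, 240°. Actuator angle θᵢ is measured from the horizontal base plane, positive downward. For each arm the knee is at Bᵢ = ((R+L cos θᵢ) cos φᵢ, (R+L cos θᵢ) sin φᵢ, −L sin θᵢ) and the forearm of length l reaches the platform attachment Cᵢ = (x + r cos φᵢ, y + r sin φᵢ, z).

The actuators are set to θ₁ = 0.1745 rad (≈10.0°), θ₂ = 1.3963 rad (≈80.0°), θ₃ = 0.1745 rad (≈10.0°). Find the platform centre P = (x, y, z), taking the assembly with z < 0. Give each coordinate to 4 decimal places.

(0.1262, -0.2186, -0.4207)

φ1=0.0°: virtual centre (0.3570, 0.0000, -0.0347), radius l
arm 2 at φ=120.0°: e+L cos θ2 = 0.1947;  O2 = (-0.0974, 0.1686, -0.1970)
arm 3 at φ=240.0°: e+L cos θ3 = 0.3570;  O3 = (-0.1785, -0.3091, -0.0347)
eliminate P² terms by subtracting sphere 1 from 2 and 3
[-0.9086 0.3373 -0.3245]·P = -0.0519;  [-1.0709 -0.6183 0.0000]·P = 0.0000
det = 0.9230;  x = 0.0348+-0.2174z,  y = -0.0602+0.3765z
quadratic in z: (1.1890)z²+(0.1642)z+(-0.1414)=0, √Δ=0.8362 → z ∈ {-0.4207, 0.2826}; z = -0.4207 (taking z<0)
x = 0.1262, y = -0.2186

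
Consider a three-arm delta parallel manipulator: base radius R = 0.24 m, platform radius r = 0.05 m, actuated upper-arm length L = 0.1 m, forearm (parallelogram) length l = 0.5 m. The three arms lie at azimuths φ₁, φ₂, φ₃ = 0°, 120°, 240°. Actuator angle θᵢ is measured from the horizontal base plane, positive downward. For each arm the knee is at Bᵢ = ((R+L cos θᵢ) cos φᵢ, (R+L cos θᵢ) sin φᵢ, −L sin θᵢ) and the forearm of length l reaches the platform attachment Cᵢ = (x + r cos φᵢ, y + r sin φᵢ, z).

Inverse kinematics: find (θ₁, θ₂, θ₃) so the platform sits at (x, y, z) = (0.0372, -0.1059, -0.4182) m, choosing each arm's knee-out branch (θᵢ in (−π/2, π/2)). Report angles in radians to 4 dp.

φ1=0.0° → target in arm frame (0.0372, -0.1059)
  A cos θ + B sin θ = C:  0.1528·cos θ + -0.4182·sin θ = 0.1527
  θ1 = atan2(B,A) + arccos(C/0.4452) = 0.0002
rotate P by −φ2: (-0.1103, 0.0207, -0.4182)
  A=0.3003, B=-0.4182, C=(l²−L²−A²−y'²−z²)/(2L)=-0.1275
  √(A²+B²)=0.5149;  θ2 = -0.9480+1.8211 ≈ 0.8731
φ3=240.0° → target in arm frame (0.0731, 0.0852)
  A=0.1169, B=-0.4182, C=(l²−L²−A²−y'²−z²)/(2L)=0.2210
  γ=atan2(-0.4182,0.1169)=-1.2982;  ψ=arccos(0.5089)=1.0369;  θ3=γ+ψ≈-0.2613

θ₁ = 0.0002, θ₂ = 0.8731, θ₃ = -0.2613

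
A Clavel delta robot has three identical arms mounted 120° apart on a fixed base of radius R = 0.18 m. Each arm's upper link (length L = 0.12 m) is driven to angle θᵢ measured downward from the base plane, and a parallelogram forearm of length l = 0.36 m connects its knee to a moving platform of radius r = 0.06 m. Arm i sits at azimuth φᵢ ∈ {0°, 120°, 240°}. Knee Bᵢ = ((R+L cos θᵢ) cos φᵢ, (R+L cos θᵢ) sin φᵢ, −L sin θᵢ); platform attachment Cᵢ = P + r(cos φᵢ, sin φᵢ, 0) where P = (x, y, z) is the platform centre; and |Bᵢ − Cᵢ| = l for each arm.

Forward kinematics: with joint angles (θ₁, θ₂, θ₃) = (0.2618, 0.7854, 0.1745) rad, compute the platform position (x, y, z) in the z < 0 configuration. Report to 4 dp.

(0.0276, -0.0646, -0.3175)

φ1=0.0°: virtual centre (0.2359, 0.0000, -0.0311), radius l
O2 = (0.2049·cos120.0°, 0.2049·sin120.0°, -0.0849) = (-0.1024, 0.1774, -0.0849)
φ3=240.0°: virtual centre (-0.1191, -0.2063, -0.0208), radius l
subtract pairs → two planes through P
linear system: -0.6767x+0.3548y = -0.0075−-0.1076z; -0.7100x+-0.4125y = 0.0005−0.0204z
Cramer: x(z) = 0.0054-0.0699z;  y(z) = -0.0107+0.1699z
quadratic in z: (1.0338)z²+(0.0907)z+(-0.0754)=0, √Δ=0.5657 → z ∈ {-0.3175, 0.2297}; z = -0.3175 (taking z<0)
x = 0.0276, y = -0.0646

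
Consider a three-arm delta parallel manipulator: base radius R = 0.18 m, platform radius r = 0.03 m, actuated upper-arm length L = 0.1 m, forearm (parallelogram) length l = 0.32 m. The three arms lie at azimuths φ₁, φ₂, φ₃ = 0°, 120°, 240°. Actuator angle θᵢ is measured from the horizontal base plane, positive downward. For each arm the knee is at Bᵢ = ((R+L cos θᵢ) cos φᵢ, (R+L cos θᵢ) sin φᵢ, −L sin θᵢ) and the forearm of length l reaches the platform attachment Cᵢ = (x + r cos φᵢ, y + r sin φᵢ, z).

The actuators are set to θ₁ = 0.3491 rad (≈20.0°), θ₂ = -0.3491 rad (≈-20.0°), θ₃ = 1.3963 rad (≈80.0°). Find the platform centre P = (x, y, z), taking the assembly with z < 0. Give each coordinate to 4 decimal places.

arm 1 at φ=0.0°: ρ1 = 0.2440;  centre 1 = (0.2440, 0.0000, -0.0342)
φ2=120.0°: virtual centre (-0.1220, 0.2113, 0.0342), radius l
φ3=240.0°: virtual centre (-0.0837, -0.1449, -0.0985), radius l
eliminate P² terms by subtracting sphere 1 from 2 and 3
[-0.7319 0.4226 0.1368]·P = 0.0000;  [-0.6553 -0.2899 -0.1286]·P = -0.0230
det = 0.4891;  x = 0.0199+-0.0300z,  y = 0.0344+-0.3757z
sphere 1 gives Az²+Bz+C=0 with A=1.1421, B=0.0560, C=-0.0498;  B²−4AC=0.2307;  roots -0.2348, 0.1858;  negative root z = -0.2348
x = 0.0269, y = 0.1226

(0.0269, 0.1226, -0.2348)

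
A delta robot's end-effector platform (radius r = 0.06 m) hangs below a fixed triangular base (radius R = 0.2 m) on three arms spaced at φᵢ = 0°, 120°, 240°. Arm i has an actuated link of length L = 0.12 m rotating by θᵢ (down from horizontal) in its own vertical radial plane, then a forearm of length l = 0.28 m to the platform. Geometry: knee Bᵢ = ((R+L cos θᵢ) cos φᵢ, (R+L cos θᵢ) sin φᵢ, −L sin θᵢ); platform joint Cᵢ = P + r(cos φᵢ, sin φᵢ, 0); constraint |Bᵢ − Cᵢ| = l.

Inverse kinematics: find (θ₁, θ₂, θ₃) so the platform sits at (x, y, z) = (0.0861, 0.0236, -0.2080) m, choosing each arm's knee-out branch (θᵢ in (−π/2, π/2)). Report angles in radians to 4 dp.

θ₁ = -0.0880, θ₂ = 0.8728, θ₃ = 1.1346

arm 1 (φ=0.0°): x'=0.0861, y'=0.0236
  A=0.0539, B=-0.2080, C=(l²−L²−A²−y'²−z²)/(2L)=0.0720
  √(A²+B²)=0.2149;  θ1 = -1.3172+1.2292 ≈ -0.0880
φ2=120.0° → target in arm frame (-0.0226, -0.0864)
  A=0.1626, B=-0.2080, C=(l²−L²−A²−y'²−z²)/(2L)=-0.0549
  γ=atan2(-0.2080,0.1626)=-0.9073;  ψ=arccos(-0.2078)=1.7801;  θ2=γ+ψ≈0.8728
arm 3 (φ=240.0°): x'=-0.0635, y'=0.0628
  A cos θ + B sin θ = C:  0.2035·cos θ + -0.2080·sin θ = -0.1025
  √(A²+B²)=0.2910;  θ3 = -0.7964+1.9309 ≈ 1.1346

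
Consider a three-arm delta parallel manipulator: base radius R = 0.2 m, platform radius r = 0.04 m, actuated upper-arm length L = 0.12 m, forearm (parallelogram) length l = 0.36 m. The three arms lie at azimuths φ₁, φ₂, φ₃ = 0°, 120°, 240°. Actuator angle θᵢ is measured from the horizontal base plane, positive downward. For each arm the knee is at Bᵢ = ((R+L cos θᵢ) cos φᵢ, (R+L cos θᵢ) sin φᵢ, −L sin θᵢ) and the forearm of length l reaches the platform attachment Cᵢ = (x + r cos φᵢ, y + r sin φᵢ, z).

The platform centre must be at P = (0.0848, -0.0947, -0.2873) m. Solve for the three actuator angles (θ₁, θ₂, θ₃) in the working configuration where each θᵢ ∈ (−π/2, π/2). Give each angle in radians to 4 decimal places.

θ₁ = 0.0002, θ₂ = 1.3087, θ₃ = 0.3490

arm 1 (φ=0.0°): x'=0.0848, y'=-0.0947
  A=0.0752, B=-0.2873, C=(l²−L²−A²−y'²−z²)/(2L)=0.0751
  θ1 = atan2(B,A) + arccos(C/0.2970) = 0.0002
arm 2 (φ=120.0°): x'=-0.1244, y'=-0.0261
  e−x'=0.2844;  (l²−L²−(e−x')²−y'²−z²)/2L = -0.2038
  √(A²+B²)=0.4043;  θ2 = -0.7904+2.0992 ≈ 1.3087
φ3=240.0° → target in arm frame (0.0396, 0.1208)
  A=0.1204, B=-0.2873, C=(l²−L²−A²−y'²−z²)/(2L)=0.0149
  θ3 = atan2(B,A) + arccos(C/0.3115) = 0.3490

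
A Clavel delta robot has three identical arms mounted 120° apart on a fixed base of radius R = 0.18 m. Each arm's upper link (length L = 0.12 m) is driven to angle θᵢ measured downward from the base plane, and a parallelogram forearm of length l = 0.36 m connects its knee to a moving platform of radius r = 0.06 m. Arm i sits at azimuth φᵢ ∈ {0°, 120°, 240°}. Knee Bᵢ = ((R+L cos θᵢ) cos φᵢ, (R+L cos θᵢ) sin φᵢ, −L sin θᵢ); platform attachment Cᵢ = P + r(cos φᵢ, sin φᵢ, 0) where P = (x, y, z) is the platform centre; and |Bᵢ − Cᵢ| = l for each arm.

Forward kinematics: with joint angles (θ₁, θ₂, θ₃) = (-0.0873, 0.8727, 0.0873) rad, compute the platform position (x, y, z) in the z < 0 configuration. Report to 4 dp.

O1 = (0.2395·cos0.0°, 0.2395·sin0.0°, 0.0105) = (0.2395, 0.0000, 0.0105)
φ2=120.0°: virtual centre (-0.0986, 0.1707, -0.0919), radius l
φ3=240.0°: virtual centre (-0.1198, -0.2075, -0.0105), radius l
|O₂|²−|O₁|² = -0.0102;  |O₃|²−|O₁|² = 0.0000
linear system: -0.6762x+0.3414y = -0.0102−-0.2048z; -0.7186x+-0.4149y = 0.0000−-0.0419z
Cramer: x(z) = 0.0080-0.1887z;  y(z) = -0.0139+0.2260z
quadratic in z: (1.0867)z²+(0.0602)z+(-0.0757)=0, √Δ=0.5768 → z ∈ {-0.2931, 0.2377}; z = -0.2931 (taking z<0)
x = 0.0633, y = -0.0801

(0.0633, -0.0801, -0.2931)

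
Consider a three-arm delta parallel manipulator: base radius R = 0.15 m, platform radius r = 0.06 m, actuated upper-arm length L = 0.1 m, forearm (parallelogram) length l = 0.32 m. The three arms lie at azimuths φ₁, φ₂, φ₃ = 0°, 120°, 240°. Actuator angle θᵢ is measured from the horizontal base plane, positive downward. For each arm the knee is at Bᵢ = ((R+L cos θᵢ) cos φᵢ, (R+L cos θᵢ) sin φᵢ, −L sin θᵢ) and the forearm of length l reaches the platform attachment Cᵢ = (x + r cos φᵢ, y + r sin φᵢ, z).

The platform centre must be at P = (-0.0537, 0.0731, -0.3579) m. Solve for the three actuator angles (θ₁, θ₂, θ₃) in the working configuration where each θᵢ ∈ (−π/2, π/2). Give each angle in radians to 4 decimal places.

θ₁ = 1.3086, θ₂ = 0.5232, θ₃ = 1.2211

rotate P by −φ1: (-0.0537, 0.0731, -0.3579)
  e−x'=0.1437;  (l²−L²−(e−x')²−y'²−z²)/2L = -0.3084
  √(A²+B²)=0.3857;  θ1 = -1.1890+2.4976 ≈ 1.3086
arm 2 (φ=120.0°): x'=0.0902, y'=0.0100
  A cos θ + B sin θ = C:  -0.0002·cos θ + -0.3579·sin θ = -0.1790
  θ2 = atan2(B,A) + arccos(C/0.3579) = 0.5232
arm 3 (φ=240.0°): x'=-0.0365, y'=-0.0831
  A=0.1265, B=-0.3579, C=(l²−L²−A²−y'²−z²)/(2L)=-0.2929
  θ3 = atan2(B,A) + arccos(C/0.3796) = 1.2211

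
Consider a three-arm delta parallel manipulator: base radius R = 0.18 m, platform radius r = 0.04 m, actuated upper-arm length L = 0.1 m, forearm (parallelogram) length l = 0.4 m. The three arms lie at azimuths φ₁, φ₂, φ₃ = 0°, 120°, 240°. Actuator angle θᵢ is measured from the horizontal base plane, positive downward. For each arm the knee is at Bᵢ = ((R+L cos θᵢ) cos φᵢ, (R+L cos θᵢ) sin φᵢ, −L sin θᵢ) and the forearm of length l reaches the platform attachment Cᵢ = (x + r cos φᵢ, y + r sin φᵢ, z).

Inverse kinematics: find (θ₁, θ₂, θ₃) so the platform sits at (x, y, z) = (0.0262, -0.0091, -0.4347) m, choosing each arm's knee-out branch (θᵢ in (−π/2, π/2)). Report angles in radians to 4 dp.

θ₁ = 0.8730, θ₂ = 1.1348, θ₃ = 1.0476

rotate P by −φ1: (0.0262, -0.0091, -0.4347)
  A cos θ + B sin θ = C:  0.1138·cos θ + -0.4347·sin θ = -0.2600
  γ=atan2(-0.4347,0.1138)=-1.3148;  ψ=arccos(-0.5786)=2.1878;  θ1=γ+ψ≈0.8730
rotate P by −φ2: (-0.0210, -0.0181, -0.4347)
  A cos θ + B sin θ = C:  0.1610·cos θ + -0.4347·sin θ = -0.3260
  γ=atan2(-0.4347,0.1610)=-1.2161;  ψ=arccos(-0.7034)=2.3509;  θ2=γ+ψ≈1.1348
φ3=240.0° → target in arm frame (-0.0052, 0.0272)
  e−x'=0.1452;  (l²−L²−(e−x')²−y'²−z²)/2L = -0.3040
  √(A²+B²)=0.4583;  θ3 = -1.2484+2.2959 ≈ 1.0476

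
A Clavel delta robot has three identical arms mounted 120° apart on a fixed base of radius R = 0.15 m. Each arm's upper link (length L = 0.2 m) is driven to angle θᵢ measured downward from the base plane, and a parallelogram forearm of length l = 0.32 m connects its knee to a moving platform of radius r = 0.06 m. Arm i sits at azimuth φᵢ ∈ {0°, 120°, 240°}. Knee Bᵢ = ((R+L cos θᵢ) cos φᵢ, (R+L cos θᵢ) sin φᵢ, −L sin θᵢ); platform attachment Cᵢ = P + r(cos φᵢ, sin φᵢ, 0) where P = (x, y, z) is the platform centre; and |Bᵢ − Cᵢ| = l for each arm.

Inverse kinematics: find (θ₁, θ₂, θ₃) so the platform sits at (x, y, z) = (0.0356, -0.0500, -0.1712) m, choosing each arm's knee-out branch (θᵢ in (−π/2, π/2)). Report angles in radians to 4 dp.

φ1=0.0° → target in arm frame (0.0356, -0.0500)
  A=0.0544, B=-0.1712, C=(l²−L²−A²−y'²−z²)/(2L)=0.0691
  γ=atan2(-0.1712,0.0544)=-1.2631;  ψ=arccos(0.3845)=1.1761;  θ1=γ+ψ≈-0.0870
arm 2 (φ=120.0°): x'=-0.0611, y'=-0.0058
  A cos θ + B sin θ = C:  0.1511·cos θ + -0.1712·sin θ = 0.0256
  γ=atan2(-0.1712,0.1511)=-0.8477;  ψ=arccos(0.1119)=1.4586;  θ2=γ+ψ≈0.6109
rotate P by −φ3: (0.0255, 0.0558, -0.1712)
  e−x'=0.0645;  (l²−L²−(e−x')²−y'²−z²)/2L = 0.0645
  √(A²+B²)=0.1829;  θ3 = -1.2105+1.2103 ≈ -0.0002

θ₁ = -0.0870, θ₂ = 0.6109, θ₃ = -0.0002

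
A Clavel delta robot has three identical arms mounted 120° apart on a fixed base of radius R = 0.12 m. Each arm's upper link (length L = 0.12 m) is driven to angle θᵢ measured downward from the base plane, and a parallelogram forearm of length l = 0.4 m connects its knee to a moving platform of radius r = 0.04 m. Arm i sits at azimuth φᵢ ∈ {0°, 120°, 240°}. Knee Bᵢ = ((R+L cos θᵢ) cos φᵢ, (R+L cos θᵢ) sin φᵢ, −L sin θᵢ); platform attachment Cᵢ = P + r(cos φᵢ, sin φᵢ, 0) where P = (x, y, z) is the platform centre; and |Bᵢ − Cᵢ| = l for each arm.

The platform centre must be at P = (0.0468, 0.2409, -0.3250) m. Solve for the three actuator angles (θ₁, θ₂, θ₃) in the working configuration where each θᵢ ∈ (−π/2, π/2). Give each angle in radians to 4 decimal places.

rotate P by −φ1: (0.0468, 0.2409, -0.3250)
  A=0.0332, B=-0.3250, C=(l²−L²−A²−y'²−z²)/(2L)=-0.0798
  √(A²+B²)=0.3267;  θ1 = -1.4690+1.8177 ≈ 0.3487
arm 2 (φ=120.0°): x'=0.1852, y'=-0.1610
  e−x'=-0.1052;  (l²−L²−(e−x')²−y'²−z²)/2L = 0.0125
  γ=atan2(-0.3250,-0.1052)=-1.8839;  ψ=arccos(0.0364)=1.5343;  θ2=γ+ψ≈-0.3496
φ3=240.0° → target in arm frame (-0.2320, -0.0799)
  A=0.3120, B=-0.3250, C=(l²−L²−A²−y'²−z²)/(2L)=-0.2657
  θ3 = atan2(B,A) + arccos(C/0.4505) = 1.3958

θ₁ = 0.3487, θ₂ = -0.3496, θ₃ = 1.3958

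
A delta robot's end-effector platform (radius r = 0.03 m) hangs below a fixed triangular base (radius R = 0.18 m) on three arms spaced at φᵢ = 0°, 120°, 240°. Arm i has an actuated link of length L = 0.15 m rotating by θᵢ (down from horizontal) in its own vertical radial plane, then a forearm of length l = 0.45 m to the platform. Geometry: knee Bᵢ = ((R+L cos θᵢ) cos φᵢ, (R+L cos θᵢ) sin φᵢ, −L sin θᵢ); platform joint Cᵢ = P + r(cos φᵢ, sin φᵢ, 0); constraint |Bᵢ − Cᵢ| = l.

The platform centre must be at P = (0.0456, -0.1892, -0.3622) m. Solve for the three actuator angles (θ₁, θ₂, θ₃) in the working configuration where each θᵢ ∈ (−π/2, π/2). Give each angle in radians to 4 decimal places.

arm 1 (φ=0.0°): x'=0.0456, y'=-0.1892
  A cos θ + B sin θ = C:  0.1044·cos θ + -0.3622·sin θ = 0.0071
  √(A²+B²)=0.3769;  θ1 = -1.2902+1.5521 ≈ 0.2619
arm 2 (φ=120.0°): x'=-0.1867, y'=0.0551
  A cos θ + B sin θ = C:  0.3367·cos θ + -0.3622·sin θ = -0.2252
  θ2 = atan2(B,A) + arccos(C/0.4945) = 1.2217
arm 3 (φ=240.0°): x'=0.1411, y'=0.1341
  A cos θ + B sin θ = C:  0.0089·cos θ + -0.3622·sin θ = 0.1025
  γ=atan2(-0.3622,0.0089)=-1.5461;  ψ=arccos(0.2829)=1.2840;  θ3=γ+ψ≈-0.2621

θ₁ = 0.2619, θ₂ = 1.2217, θ₃ = -0.2621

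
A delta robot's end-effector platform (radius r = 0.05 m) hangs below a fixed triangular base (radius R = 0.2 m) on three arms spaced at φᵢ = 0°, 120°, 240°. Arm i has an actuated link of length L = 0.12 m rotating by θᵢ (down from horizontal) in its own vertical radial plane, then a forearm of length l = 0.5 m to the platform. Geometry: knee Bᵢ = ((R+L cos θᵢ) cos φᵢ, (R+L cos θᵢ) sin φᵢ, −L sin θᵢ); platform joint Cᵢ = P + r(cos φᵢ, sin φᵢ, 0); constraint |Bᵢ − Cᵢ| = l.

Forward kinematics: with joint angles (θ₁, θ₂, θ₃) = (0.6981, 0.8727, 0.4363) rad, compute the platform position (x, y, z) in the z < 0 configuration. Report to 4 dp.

φ1=0.0°: virtual centre (0.2419, 0.0000, -0.0771), radius l
arm 2 at φ=120.0°: (R−r)+L cos θ2 = 0.2271;  S2 = (-0.1136, 0.1967, -0.0919)
φ3=240.0°: virtual centre (-0.1294, -0.2241, -0.0507), radius l
|S₂|²−|S₁|² = -0.0044;  |S₃|²−|S₁|² = 0.0050
[-0.7110 0.3934 -0.0296]·P = -0.0044;  [-0.7426 -0.4482 0.0528]·P = 0.0050
Cramer: x(z) = 0.0000+0.0123z;  y(z) = -0.0113+0.0975z
quadratic in z: (1.0097)z²+(0.1461)z+(-0.1854)=0, √Δ=0.8776 → z ∈ {-0.5069, 0.3622}; z = -0.5069 (taking z<0)
x = -0.0062, y = -0.0607

(-0.0062, -0.0607, -0.5069)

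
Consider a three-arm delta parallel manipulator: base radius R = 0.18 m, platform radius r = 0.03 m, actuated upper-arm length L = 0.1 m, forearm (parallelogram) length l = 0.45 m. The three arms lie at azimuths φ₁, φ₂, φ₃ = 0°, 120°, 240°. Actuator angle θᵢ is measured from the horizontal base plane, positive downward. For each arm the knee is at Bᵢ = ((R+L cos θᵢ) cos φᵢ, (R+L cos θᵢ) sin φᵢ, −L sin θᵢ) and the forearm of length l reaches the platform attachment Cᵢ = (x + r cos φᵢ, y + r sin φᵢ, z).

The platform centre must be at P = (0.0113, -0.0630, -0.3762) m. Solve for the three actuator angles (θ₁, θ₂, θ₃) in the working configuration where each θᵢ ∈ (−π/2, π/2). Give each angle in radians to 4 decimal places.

θ₁ = -0.0004, θ₂ = 0.4362, θ₃ = -0.2625

φ1=0.0° → target in arm frame (0.0113, -0.0630)
  A=0.1387, B=-0.3762, C=(l²−L²−A²−y'²−z²)/(2L)=0.1388
  θ1 = atan2(B,A) + arccos(C/0.4010) = -0.0004
φ2=120.0° → target in arm frame (-0.0602, 0.0217)
  A=0.2102, B=-0.3762, C=(l²−L²−A²−y'²−z²)/(2L)=0.0316
  √(A²+B²)=0.4309;  θ2 = -1.0612+1.4975 ≈ 0.4362
φ3=240.0° → target in arm frame (0.0489, 0.0413)
  A cos θ + B sin θ = C:  0.1011·cos θ + -0.3762·sin θ = 0.1952
  γ=atan2(-0.3762,0.1011)=-1.3083;  ψ=arccos(0.5012)=1.0458;  θ3=γ+ψ≈-0.2625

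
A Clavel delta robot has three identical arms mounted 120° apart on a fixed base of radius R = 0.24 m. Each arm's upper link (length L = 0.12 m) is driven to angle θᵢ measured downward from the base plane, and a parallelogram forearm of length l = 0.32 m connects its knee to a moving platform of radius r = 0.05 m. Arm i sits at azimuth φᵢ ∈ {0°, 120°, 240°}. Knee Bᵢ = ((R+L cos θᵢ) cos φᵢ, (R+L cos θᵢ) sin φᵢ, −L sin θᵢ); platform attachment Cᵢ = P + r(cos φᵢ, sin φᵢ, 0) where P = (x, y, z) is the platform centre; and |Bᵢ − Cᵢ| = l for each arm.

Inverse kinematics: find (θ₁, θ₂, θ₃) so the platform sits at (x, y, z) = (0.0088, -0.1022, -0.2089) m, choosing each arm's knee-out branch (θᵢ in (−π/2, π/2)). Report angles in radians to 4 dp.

arm 1 (φ=0.0°): x'=0.0088, y'=-0.1022
  A cos θ + B sin θ = C:  0.1812·cos θ + -0.2089·sin θ = 0.0045
  √(A²+B²)=0.2765;  θ1 = -0.8563+1.5545 ≈ 0.6982
arm 2 (φ=120.0°): x'=-0.0929, y'=0.0435
  e−x'=0.2829;  (l²−L²−(e−x')²−y'²−z²)/2L = -0.1565
  θ2 = atan2(B,A) + arccos(C/0.3517) = 1.3960
rotate P by −φ3: (0.0841, 0.0587, -0.2089)
  A cos θ + B sin θ = C:  0.1059·cos θ + -0.2089·sin θ = 0.1237
  θ3 = atan2(B,A) + arccos(C/0.2342) = -0.0875

θ₁ = 0.6982, θ₂ = 1.3960, θ₃ = -0.0875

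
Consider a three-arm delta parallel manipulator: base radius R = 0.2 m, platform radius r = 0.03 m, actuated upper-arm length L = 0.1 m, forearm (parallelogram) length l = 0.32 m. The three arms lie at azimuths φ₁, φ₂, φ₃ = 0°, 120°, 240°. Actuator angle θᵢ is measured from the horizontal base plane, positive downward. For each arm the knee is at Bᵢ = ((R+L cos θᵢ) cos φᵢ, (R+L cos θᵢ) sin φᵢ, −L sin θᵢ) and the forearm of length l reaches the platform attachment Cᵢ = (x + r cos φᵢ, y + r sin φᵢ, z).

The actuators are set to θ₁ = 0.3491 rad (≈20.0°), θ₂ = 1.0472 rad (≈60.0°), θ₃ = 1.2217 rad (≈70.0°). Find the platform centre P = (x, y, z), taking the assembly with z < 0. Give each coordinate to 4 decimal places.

(0.0675, 0.0145, -0.2864)

φ1=0.0°: virtual centre (0.2640, 0.0000, -0.0342), radius l
O2 = (0.2200·cos120.0°, 0.2200·sin120.0°, -0.0866) = (-0.1100, 0.1905, -0.0866)
O3 = (0.2042·cos240.0°, 0.2042·sin240.0°, -0.0940) = (-0.1021, -0.1768, -0.0940)
|O₂|²−|O₁|² = -0.0149;  |O₃|²−|O₁|² = -0.0203
plane₁₂: -0.7479x+0.3811y+-0.1048z = -0.0149
det = 0.5435;  x = 0.0240+-0.1520z,  y = 0.0078+-0.0233z
into |P−O₁|² = l²: 1.0236z² + 0.1410z + -0.0436 = 0;  Δ = 0.1983;  z = -0.2864 or 0.1486 → z<0 root = -0.2864
x = 0.0675, y = 0.0145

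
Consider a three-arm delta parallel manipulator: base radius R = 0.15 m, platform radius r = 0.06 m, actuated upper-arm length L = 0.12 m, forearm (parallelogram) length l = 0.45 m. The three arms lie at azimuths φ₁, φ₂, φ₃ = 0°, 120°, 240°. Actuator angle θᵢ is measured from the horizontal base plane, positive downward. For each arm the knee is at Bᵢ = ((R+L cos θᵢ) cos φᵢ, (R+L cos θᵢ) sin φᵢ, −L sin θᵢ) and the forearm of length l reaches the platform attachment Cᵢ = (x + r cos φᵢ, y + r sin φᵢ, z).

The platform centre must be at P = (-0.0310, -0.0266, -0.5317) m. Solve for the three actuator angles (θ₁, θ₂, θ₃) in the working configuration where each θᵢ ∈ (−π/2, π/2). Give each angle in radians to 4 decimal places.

θ₁ = 1.2214, θ₂ = 1.1341, θ₃ = 0.9598

rotate P by −φ1: (-0.0310, -0.0266, -0.5317)
  e−x'=0.1210;  (l²−L²−(e−x')²−y'²−z²)/2L = -0.4581
  γ=atan2(-0.5317,0.1210)=-1.3470;  ψ=arccos(-0.8402)=2.5684;  θ1=γ+ψ≈1.2214
arm 2 (φ=120.0°): x'=-0.0075, y'=0.0401
  e−x'=0.0975;  (l²−L²−(e−x')²−y'²−z²)/2L = -0.4405
  γ=atan2(-0.5317,0.0975)=-1.3894;  ψ=arccos(-0.8150)=2.5234;  θ2=γ+ψ≈1.1341
φ3=240.0° → target in arm frame (0.0385, -0.0135)
  e−x'=0.0515;  (l²−L²−(e−x')²−y'²−z²)/2L = -0.4060
  √(A²+B²)=0.5342;  θ3 = -1.4743+2.4341 ≈ 0.9598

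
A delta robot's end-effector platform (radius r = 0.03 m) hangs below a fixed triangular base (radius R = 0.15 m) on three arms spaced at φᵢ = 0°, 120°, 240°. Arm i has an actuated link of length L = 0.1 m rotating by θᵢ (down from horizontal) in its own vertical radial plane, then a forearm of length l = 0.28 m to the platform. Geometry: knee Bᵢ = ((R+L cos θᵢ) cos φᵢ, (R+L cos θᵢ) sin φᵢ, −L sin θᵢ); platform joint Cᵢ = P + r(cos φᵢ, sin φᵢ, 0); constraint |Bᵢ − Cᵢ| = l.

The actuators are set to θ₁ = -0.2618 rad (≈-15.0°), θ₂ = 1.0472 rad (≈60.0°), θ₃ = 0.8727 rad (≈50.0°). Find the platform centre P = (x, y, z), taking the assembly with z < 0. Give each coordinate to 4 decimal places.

(0.0955, -0.0152, -0.2261)

φ1=0.0°: virtual centre (0.2166, 0.0000, 0.0259), radius l
φ2=120.0°: virtual centre (-0.0850, 0.1472, -0.0866), radius l
φ3=240.0°: virtual centre (-0.0921, -0.1596, -0.0766), radius l
subtract pairs → two planes through P
[-0.6032 0.2944 -0.2250]·P = -0.0112;  [-0.6175 -0.3192 -0.2050]·P = -0.0078
det = 0.3743;  x = 0.0156+-0.3531z,  y = -0.0059+0.0408z
quadratic in z: (1.1263)z²+(0.0896)z+(-0.0373)=0, √Δ=0.4197 → z ∈ {-0.2261, 0.1465}; z = -0.2261 (taking z<0)
x = 0.0955, y = -0.0152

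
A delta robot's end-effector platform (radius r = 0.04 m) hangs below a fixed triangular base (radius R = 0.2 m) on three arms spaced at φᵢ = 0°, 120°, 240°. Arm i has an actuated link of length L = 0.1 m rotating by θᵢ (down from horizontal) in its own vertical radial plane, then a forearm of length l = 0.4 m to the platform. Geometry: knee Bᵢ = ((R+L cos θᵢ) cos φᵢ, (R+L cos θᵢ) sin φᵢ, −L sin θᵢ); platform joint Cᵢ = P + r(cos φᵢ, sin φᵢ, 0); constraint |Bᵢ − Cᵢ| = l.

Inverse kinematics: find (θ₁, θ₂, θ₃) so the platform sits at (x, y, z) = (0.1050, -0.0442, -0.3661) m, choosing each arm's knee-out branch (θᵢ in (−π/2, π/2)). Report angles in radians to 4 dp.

φ1=0.0° → target in arm frame (0.1050, -0.0442)
  e−x'=0.0550;  (l²−L²−(e−x')²−y'²−z²)/2L = 0.0550
  θ1 = atan2(B,A) + arccos(C/0.3702) = 0.0001
φ2=120.0° → target in arm frame (-0.0908, -0.0688)
  A cos θ + B sin θ = C:  0.2508·cos θ + -0.3661·sin θ = -0.2583
  θ2 = atan2(B,A) + arccos(C/0.4438) = 1.2218
rotate P by −φ3: (-0.0142, 0.1130, -0.3661)
  e−x'=0.1742;  (l²−L²−(e−x')²−y'²−z²)/2L = -0.1358
  θ3 = atan2(B,A) + arccos(C/0.4054) = 0.7857

θ₁ = 0.0001, θ₂ = 1.2218, θ₃ = 0.7857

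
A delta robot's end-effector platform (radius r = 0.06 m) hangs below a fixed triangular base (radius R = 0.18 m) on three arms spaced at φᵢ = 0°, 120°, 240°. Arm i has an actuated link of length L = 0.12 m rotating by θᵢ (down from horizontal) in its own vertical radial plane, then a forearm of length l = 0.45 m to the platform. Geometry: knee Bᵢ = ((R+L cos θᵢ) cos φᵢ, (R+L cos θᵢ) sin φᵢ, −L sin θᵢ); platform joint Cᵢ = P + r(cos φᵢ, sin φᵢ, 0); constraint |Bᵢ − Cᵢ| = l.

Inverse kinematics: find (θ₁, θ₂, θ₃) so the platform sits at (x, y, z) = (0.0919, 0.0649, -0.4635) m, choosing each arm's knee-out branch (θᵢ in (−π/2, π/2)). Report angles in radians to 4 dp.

θ₁ = 0.3493, θ₂ = 0.6981, θ₃ = 1.1347

rotate P by −φ1: (0.0919, 0.0649, -0.4635)
  A=0.0281, B=-0.4635, C=(l²−L²−A²−y'²−z²)/(2L)=-0.1322
  γ=atan2(-0.4635,0.0281)=-1.5102;  ψ=arccos(-0.2848)=1.8595;  θ1=γ+ψ≈0.3493
rotate P by −φ2: (0.0103, -0.1120, -0.4635)
  A cos θ + B sin θ = C:  0.1097·cos θ + -0.4635·sin θ = -0.2139
  γ=atan2(-0.4635,0.1097)=-1.3383;  ψ=arccos(-0.4490)=2.0365;  θ2=γ+ψ≈0.6981
rotate P by −φ3: (-0.1022, 0.0471, -0.4635)
  e−x'=0.2222;  (l²−L²−(e−x')²−y'²−z²)/2L = -0.3263
  θ3 = atan2(B,A) + arccos(C/0.5140) = 1.1347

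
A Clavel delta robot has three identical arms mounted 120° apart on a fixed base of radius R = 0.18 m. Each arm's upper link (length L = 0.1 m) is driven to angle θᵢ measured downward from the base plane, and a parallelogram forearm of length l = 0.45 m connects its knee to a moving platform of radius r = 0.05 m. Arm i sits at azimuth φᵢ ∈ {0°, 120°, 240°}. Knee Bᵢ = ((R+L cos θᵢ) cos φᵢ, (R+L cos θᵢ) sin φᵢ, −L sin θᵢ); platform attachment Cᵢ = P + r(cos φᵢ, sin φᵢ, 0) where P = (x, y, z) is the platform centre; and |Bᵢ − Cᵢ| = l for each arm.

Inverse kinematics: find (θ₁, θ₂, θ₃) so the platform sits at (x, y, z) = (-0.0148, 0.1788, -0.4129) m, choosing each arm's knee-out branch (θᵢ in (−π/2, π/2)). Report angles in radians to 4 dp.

θ₁ = 0.6985, θ₂ = -0.2614, θ₃ = 1.3091

rotate P by −φ1: (-0.0148, 0.1788, -0.4129)
  A cos θ + B sin θ = C:  0.1448·cos θ + -0.4129·sin θ = -0.1546
  γ=atan2(-0.4129,0.1448)=-1.2335;  ψ=arccos(-0.3534)=1.9320;  θ1=γ+ψ≈0.6985
φ2=120.0° → target in arm frame (0.1622, -0.0766)
  A=-0.0322, B=-0.4129, C=(l²−L²−A²−y'²−z²)/(2L)=0.0755
  γ=atan2(-0.4129,-0.0322)=-1.6487;  ψ=arccos(0.1824)=1.3874;  θ2=γ+ψ≈-0.2614
arm 3 (φ=240.0°): x'=-0.1474, y'=-0.1022
  A=0.2774, B=-0.4129, C=(l²−L²−A²−y'²−z²)/(2L)=-0.3271
  √(A²+B²)=0.4975;  θ3 = -0.9791+2.2882 ≈ 1.3091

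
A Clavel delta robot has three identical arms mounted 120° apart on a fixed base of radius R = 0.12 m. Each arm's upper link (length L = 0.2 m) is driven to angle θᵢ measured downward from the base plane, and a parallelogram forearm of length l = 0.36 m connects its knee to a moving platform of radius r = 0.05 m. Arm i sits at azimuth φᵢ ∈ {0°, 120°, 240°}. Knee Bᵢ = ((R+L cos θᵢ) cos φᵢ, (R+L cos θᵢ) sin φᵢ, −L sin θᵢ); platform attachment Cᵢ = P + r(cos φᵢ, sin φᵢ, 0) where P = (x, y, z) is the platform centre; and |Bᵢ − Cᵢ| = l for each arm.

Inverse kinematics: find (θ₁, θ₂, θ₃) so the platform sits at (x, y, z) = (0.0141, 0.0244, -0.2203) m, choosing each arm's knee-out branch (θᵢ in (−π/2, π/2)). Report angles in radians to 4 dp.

θ₁ = -0.1748, θ₂ = -0.1747, θ₃ = 0.0874

rotate P by −φ1: (0.0141, 0.0244, -0.2203)
  A=0.0559, B=-0.2203, C=(l²−L²−A²−y'²−z²)/(2L)=0.0934
  √(A²+B²)=0.2273;  θ1 = -1.3223+1.1475 ≈ -0.1748
arm 2 (φ=120.0°): x'=0.0141, y'=-0.0244
  A cos θ + B sin θ = C:  0.0559·cos θ + -0.2203·sin θ = 0.0934
  √(A²+B²)=0.2273;  θ2 = -1.3222+1.1475 ≈ -0.1747
arm 3 (φ=240.0°): x'=-0.0282, y'=0.0000
  A=0.0982, B=-0.2203, C=(l²−L²−A²−y'²−z²)/(2L)=0.0786
  γ=atan2(-0.2203,0.0982)=-1.1515;  ψ=arccos(0.3258)=1.2390;  θ3=γ+ψ≈0.0874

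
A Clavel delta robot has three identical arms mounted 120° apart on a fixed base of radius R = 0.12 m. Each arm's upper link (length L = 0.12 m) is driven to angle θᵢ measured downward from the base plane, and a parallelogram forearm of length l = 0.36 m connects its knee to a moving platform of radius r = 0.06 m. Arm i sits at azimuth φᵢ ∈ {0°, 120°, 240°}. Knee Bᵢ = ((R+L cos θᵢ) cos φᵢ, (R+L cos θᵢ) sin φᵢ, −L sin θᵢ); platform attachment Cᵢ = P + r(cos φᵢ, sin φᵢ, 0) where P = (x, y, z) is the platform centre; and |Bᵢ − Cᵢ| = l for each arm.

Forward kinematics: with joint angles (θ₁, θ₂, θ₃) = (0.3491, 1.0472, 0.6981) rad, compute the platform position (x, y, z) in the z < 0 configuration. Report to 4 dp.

(0.0921, -0.0584, -0.3870)

S1 = (0.1728·cos0.0°, 0.1728·sin0.0°, -0.0410) = (0.1728, 0.0000, -0.0410)
S2 = (0.1200·cos120.0°, 0.1200·sin120.0°, -0.1039) = (-0.0600, 0.1039, -0.1039)
S3 = (0.1519·cos240.0°, 0.1519·sin240.0°, -0.0771) = (-0.0760, -0.1316, -0.0771)
eliminate P² terms by subtracting sphere 1 from 2 and 3
[-0.4655 0.2078 -0.1258]·P = -0.0063;  [-0.4975 -0.2631 -0.0722]·P = -0.0025
det = 0.2259;  x = 0.0097+-0.2129z,  y = -0.0088+0.1282z
sphere 1 gives Az²+Bz+C=0 with A=1.0618, B=0.1493, C=-0.1012;  B²−4AC=0.4523;  roots -0.3870, 0.2464;  negative root z = -0.3870
x = 0.0921, y = -0.0584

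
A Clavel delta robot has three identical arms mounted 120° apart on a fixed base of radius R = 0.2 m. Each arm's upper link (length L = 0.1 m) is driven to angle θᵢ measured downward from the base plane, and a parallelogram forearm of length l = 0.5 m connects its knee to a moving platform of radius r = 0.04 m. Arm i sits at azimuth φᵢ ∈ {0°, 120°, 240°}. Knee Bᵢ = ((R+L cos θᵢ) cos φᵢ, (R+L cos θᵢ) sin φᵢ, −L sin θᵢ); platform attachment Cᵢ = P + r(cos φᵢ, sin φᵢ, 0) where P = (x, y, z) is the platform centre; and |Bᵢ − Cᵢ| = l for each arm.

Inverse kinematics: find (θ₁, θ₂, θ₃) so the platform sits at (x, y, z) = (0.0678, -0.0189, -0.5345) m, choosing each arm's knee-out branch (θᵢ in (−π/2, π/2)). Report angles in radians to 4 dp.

rotate P by −φ1: (0.0678, -0.0189, -0.5345)
  A=0.0922, B=-0.5345, C=(l²−L²−A²−y'²−z²)/(2L)=-0.2727
  θ1 = atan2(B,A) + arccos(C/0.5424) = 0.6977
arm 2 (φ=120.0°): x'=-0.0503, y'=-0.0493
  A cos θ + B sin θ = C:  0.2103·cos θ + -0.5345·sin θ = -0.4617
  θ2 = atan2(B,A) + arccos(C/0.5744) = 1.3084
φ3=240.0° → target in arm frame (-0.0175, 0.0682)
  e−x'=0.1775;  (l²−L²−(e−x')²−y'²−z²)/2L = -0.4093
  θ3 = atan2(B,A) + arccos(C/0.5632) = 1.1342

θ₁ = 0.6977, θ₂ = 1.3084, θ₃ = 1.1342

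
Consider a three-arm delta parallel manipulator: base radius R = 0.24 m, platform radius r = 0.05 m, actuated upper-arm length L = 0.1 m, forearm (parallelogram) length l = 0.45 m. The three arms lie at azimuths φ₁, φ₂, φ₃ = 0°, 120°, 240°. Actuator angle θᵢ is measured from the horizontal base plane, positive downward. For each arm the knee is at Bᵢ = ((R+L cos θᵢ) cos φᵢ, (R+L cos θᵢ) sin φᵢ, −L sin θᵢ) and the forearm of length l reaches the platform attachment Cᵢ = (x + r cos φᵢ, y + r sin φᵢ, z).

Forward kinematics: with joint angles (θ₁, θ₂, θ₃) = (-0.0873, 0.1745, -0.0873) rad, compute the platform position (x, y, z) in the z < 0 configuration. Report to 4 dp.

(0.0106, -0.0184, -0.3439)

arm 1 at φ=0.0°: ρ1 = 0.2896;  centre 1 = (0.2896, 0.0000, 0.0087)
φ2=120.0°: virtual centre (-0.1442, 0.2498, -0.0174), radius l
centre 3 = (0.2896·cos240.0°, 0.2896·sin240.0°, 0.0087) = (-0.1448, -0.2508, 0.0087)
subtract pairs → two planes through P
linear system: -0.8677x+0.4997y = -0.0004−-0.0522z; -0.8689x+-0.5016y = 0.0000−0.0000z
det = 0.8694;  x = 0.0002+-0.0301z,  y = -0.0004+0.0521z
sphere 1 gives Az²+Bz+C=0 with A=1.0036, B=-0.0001, C=-0.1187;  B²−4AC=0.4765;  roots -0.3439, 0.3439;  negative root z = -0.3439
x = 0.0106, y = -0.0184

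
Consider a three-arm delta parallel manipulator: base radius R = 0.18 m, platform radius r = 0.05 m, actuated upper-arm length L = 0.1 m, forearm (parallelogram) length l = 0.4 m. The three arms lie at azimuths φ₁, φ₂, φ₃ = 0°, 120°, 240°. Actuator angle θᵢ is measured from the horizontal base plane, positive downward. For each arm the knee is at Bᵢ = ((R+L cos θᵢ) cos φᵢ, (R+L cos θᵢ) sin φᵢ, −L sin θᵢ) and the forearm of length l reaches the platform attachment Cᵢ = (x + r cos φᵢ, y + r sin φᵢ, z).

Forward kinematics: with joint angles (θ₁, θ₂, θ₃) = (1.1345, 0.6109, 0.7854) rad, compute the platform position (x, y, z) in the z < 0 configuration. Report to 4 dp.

(-0.0562, 0.0188, -0.4185)

centre 1 = (0.1723·cos0.0°, 0.1723·sin0.0°, -0.0906) = (0.1723, 0.0000, -0.0906)
arm 2 at φ=120.0°: ρ2 = 0.2119;  centre 2 = (-0.1060, 0.1835, -0.0574)
centre 3 = (0.2007·cos240.0°, 0.2007·sin240.0°, -0.0707) = (-0.1004, -0.1738, -0.0707)
subtract pairs → two planes through P
[-0.5564 0.3670 0.0665]·P = 0.0103;  [-0.5452 -0.3476 0.0398]·P = 0.0074
det = 0.3936;  x = -0.0160+0.0959z,  y = 0.0038+-0.0359z
into |P−centre ₁|² = l²: 1.0105z² + 0.1449z + -0.1163 = 0;  Δ = 0.4912;  z = -0.4185 or 0.2751 → z<0 root = -0.4185
x = -0.0562, y = 0.0188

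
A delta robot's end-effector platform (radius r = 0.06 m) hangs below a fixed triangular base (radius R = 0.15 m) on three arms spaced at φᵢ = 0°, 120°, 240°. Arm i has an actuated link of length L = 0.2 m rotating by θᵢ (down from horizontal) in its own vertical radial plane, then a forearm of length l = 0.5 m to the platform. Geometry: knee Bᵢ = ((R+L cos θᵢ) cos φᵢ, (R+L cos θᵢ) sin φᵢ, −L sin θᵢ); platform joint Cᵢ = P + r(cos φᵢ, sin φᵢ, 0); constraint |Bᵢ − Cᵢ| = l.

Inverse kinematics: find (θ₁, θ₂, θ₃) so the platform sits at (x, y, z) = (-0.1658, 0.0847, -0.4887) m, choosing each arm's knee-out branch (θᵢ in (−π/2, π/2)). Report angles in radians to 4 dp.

θ₁ = 0.9599, θ₂ = 0.0874, θ₃ = 0.5236

φ1=0.0° → target in arm frame (-0.1658, 0.0847)
  A cos θ + B sin θ = C:  0.2558·cos θ + -0.4887·sin θ = -0.2536
  γ=atan2(-0.4887,0.2558)=-1.0886;  ψ=arccos(-0.4597)=2.0485;  θ1=γ+ψ≈0.9599
rotate P by −φ2: (0.1563, 0.1012, -0.4887)
  A cos θ + B sin θ = C:  -0.0663·cos θ + -0.4887·sin θ = -0.1087
  θ2 = atan2(B,A) + arccos(C/0.4932) = 0.0874
rotate P by −φ3: (0.0095, -0.1859, -0.4887)
  A=0.0805, B=-0.4887, C=(l²−L²−A²−y'²−z²)/(2L)=-0.1747
  √(A²+B²)=0.4953;  θ3 = -1.4076+1.9312 ≈ 0.5236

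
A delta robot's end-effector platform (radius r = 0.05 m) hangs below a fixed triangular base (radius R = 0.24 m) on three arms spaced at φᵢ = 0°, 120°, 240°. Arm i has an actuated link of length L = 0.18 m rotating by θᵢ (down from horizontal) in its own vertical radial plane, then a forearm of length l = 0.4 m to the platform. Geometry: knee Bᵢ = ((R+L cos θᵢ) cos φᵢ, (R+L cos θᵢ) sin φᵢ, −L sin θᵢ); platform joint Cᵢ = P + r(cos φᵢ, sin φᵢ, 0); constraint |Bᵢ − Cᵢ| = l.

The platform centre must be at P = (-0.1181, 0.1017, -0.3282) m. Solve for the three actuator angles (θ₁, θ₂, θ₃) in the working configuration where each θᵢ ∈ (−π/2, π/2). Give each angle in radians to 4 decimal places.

θ₁ = 1.3087, θ₂ = 0.0003, θ₃ = 0.9598

arm 1 (φ=0.0°): x'=-0.1181, y'=0.1017
  A=0.3081, B=-0.3282, C=(l²−L²−A²−y'²−z²)/(2L)=-0.2372
  θ1 = atan2(B,A) + arccos(C/0.4502) = 1.3087
rotate P by −φ2: (0.1471, 0.0514, -0.3282)
  A cos θ + B sin θ = C:  0.0429·cos θ + -0.3282·sin θ = 0.0428
  √(A²+B²)=0.3310;  θ2 = -1.4409+1.4412 ≈ 0.0003
rotate P by −φ3: (-0.0290, -0.1531, -0.3282)
  e−x'=0.2190;  (l²−L²−(e−x')²−y'²−z²)/2L = -0.1432
  θ3 = atan2(B,A) + arccos(C/0.3946) = 0.9598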